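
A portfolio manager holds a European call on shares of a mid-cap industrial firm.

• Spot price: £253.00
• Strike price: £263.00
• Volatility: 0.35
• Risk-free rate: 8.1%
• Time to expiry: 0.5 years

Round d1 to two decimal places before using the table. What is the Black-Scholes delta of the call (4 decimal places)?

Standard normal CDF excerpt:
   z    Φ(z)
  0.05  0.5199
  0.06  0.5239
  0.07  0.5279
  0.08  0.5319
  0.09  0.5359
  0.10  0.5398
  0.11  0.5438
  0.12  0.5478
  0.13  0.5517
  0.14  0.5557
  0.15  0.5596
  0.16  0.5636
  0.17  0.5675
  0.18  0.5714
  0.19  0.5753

T = 0.5;  σ√T = 0.2475
d₁ = [ln(253/263) + (0.081 + ½·0.35²)·0.5] / (σ√T) = (-0.0388 + 0.0711) / 0.2475 = 0.1308 ≈ 0.13
N(d₁) = N(0.13) = 0.5517
Δ_call = N(d₁) = 0.5517

0.5517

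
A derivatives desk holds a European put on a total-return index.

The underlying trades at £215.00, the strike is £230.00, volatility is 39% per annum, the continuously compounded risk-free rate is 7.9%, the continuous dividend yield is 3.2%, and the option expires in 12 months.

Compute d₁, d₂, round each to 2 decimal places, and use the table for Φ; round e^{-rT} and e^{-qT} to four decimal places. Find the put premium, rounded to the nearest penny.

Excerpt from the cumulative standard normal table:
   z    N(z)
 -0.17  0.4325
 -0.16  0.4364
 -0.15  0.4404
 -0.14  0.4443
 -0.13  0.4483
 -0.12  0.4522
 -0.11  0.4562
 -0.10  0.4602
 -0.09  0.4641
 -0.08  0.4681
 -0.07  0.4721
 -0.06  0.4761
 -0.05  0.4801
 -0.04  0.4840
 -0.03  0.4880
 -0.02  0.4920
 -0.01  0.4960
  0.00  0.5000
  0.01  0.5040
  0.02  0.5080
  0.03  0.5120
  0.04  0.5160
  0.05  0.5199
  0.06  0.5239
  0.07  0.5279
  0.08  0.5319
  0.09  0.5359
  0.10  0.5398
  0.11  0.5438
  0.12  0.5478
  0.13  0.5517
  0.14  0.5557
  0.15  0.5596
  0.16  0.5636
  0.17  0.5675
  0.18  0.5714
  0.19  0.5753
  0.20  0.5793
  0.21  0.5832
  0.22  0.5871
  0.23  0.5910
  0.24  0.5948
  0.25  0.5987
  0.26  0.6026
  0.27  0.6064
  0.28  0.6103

£34.72

σ√T = 0.39 × 1.0000 = 0.3900
d₁ = [ln(215/230) + (0.079 − 0.032 + ½·0.39²)·1] / (σ√T) = (-0.0674 + 0.1231) / 0.3900 = 0.1426 → 0.14
d₂ = 0.1426 − 0.3900 = -0.2474 → -0.25
e^(−qT) = e^(−0.032·1) = 0.9685;  e^(−rT) = e^(−0.079·1) = 0.9240
N(−d₂) = N(0.25) = 0.5987;  N(−d₁) = N(-0.14) = 0.4443
P = 230·0.9240·0.5987 − 215·0.9685·0.4443 = 127.2357 − 92.5155 = 34.7202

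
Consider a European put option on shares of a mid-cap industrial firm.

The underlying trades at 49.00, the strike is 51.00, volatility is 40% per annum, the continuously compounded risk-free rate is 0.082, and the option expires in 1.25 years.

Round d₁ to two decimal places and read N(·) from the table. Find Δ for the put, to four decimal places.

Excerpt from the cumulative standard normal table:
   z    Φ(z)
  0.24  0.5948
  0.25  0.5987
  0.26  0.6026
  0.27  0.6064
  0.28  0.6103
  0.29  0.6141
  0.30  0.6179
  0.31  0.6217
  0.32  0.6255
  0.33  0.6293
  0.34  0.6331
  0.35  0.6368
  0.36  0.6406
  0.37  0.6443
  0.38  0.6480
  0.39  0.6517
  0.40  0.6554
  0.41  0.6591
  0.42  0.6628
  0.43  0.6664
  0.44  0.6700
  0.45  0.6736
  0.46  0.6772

σ√T = 0.4 × 1.1180 = 0.4472
d₁ = [ln(49/51) + (0.082 + 0.4²/2)·1.25] / 0.4472 = [-0.0400 + 0.2025] / 0.4472 = 0.3633 which rounds to 0.36
N(d₁) = N(0.36) = 0.6406
Δ_put = N(d₁) − 1 = 0.6406 − 1 = -0.3594

-0.3594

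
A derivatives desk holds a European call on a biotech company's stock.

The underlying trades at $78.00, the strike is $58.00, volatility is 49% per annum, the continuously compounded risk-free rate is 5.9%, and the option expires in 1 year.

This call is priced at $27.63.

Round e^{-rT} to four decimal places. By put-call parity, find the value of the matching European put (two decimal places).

e^(−rT) = e^(−0.059·1) = 0.9427
Put-call parity: C − P = S − K·e^(−rT) = 78 − 58·0.9427 = 78 − 54.6766 = 23.3234
P = C − (C − P) = 27.63 − (23.3234) = 4.3066

$4.31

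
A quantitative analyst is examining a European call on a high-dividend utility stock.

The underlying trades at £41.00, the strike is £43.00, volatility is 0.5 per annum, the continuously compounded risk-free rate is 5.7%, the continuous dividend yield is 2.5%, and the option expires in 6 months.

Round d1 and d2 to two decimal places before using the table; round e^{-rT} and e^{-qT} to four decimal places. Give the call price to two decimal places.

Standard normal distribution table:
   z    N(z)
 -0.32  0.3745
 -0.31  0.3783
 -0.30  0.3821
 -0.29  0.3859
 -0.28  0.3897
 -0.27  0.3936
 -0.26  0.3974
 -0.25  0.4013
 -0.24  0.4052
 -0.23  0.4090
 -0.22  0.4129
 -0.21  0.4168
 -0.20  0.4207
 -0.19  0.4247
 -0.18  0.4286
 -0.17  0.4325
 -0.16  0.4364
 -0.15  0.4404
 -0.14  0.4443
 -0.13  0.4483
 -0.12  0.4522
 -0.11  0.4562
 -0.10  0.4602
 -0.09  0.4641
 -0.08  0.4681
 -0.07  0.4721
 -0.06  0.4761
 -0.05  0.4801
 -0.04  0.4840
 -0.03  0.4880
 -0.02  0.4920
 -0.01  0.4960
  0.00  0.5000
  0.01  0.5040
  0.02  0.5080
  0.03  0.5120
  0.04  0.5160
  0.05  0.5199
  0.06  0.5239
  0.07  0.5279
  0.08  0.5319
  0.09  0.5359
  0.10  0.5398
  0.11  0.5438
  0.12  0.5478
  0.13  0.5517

σ√T = 0.5 × 0.7071 = 0.3536
d₁ = [ln(41/43) + (0.057 − 0.025 + 0.5²/2)·0.5] / 0.3536 = [-0.0476 + 0.0785] / 0.3536 = 0.0873 which rounds to 0.09
d₂ = d₁ − σ√T = 0.0873 − 0.3536 = -0.2662 which rounds to -0.27
exp(−qT) = exp(−0.025·0.5) = 0.9876;  exp(−rT) = exp(−0.057·0.5) = 0.9719
N(d₁) = N(0.09) = 0.5359;  N(d₂) = N(-0.27) = 0.3936
C = 41·0.9876·0.5359 − 43·0.9719·0.3936 = 21.6994 − 16.4492 = 5.2502

£5.25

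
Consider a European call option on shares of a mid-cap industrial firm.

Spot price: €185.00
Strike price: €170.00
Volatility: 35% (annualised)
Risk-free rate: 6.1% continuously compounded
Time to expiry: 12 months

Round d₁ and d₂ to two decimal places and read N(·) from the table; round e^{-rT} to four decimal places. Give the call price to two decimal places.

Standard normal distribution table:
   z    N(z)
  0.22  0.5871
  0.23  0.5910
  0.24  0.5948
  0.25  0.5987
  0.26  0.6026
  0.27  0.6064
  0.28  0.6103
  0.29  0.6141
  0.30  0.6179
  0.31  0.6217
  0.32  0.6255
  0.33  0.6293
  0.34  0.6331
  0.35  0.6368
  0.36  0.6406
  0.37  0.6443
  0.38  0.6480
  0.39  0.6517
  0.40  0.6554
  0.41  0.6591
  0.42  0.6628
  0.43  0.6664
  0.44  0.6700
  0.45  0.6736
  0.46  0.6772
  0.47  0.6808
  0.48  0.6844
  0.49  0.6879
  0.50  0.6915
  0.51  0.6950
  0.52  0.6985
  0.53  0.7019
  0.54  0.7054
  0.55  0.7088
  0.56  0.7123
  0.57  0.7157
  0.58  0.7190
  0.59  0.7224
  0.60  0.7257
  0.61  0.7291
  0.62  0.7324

€38.51

σ√T = 0.35 × 1.0000 = 0.3500
d₁ = [ln(185/170) + (0.061 + 0.35²/2)·1] / 0.3500 = [0.0846 + 0.1222] / 0.3500 = 0.5909 → 0.59
d₂ = d₁ − σ√T = 0.5909 − 0.3500 = 0.2409 → 0.24
exp(−rT) = exp(−0.061·1) = 0.9408
N(d₁) = N(0.59) = 0.7224;  N(d₂) = N(0.24) = 0.5948
C = 185·0.7224 − 170·0.9408·0.5948 = 133.6440 − 95.1299 = 38.5141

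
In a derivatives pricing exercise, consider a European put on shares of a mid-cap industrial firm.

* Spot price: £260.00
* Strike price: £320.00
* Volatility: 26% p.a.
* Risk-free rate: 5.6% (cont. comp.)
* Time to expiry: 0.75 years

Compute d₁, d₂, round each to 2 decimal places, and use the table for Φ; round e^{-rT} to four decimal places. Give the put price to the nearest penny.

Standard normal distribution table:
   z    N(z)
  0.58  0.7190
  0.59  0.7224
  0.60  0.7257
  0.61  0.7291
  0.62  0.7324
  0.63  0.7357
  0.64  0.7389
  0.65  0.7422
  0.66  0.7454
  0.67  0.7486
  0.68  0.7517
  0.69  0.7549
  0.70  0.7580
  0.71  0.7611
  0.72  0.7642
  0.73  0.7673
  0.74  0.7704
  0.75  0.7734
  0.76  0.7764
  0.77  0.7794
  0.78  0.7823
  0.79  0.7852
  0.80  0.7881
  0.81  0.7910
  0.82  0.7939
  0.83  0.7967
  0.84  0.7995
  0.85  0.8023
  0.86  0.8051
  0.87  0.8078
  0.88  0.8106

σ√T = 0.26·√0.75 = 0.2252
d₁ = [ln(260/320) + (0.056 + 0.26²/2)·0.75] / 0.2252 = [-0.2076 + 0.0674] / 0.2252 = -0.6230 which rounds to -0.62
d₂ = d₁ − σ√T = -0.6230 − 0.2252 = -0.8482 which rounds to -0.85
exp(−rT) = exp(−0.056·0.75) = 0.9589
N(−d₂) = N(0.85) = 0.8023;  N(−d₁) = N(0.62) = 0.7324
P = 320·0.9589·0.8023 − 260·0.7324 = 246.1842 − 190.4240 = 55.7602

£55.76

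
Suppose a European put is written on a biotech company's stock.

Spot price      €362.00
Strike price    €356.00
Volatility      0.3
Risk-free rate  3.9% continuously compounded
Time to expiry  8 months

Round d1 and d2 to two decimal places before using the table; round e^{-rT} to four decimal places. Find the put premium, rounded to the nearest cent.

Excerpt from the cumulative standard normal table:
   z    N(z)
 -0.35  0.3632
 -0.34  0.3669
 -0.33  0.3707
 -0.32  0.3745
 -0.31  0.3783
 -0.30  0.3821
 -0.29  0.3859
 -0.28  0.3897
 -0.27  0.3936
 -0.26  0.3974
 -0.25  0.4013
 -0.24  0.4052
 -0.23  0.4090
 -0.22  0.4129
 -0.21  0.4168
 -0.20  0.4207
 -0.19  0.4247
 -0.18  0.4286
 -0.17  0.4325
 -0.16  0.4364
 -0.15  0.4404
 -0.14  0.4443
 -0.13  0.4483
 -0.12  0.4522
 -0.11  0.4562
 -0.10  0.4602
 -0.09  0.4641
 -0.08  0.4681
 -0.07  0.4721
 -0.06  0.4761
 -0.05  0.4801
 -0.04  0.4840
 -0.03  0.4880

€28.20

σ√T = 0.3 × 0.8165 = 0.2449
ln(S/K) + (r + σ²/2)T = ln(362/356) + (0.039 + 0.3²/2)·0.6667 = 0.0167 + 0.0560 = 0.0727
d₁ = 0.0727 / 0.2449 = 0.2969 ⇒ 0.30
d₂ = d₁ − σ√T = 0.2969 − 0.2449 = 0.0519 ⇒ 0.05
exp(−rT) = exp(−0.039·0.6667) = 0.9743
N(−d₂) = N(-0.05) = 0.4801;  N(−d₁) = N(-0.30) = 0.3821
P = 356·0.9743·0.4801 − 362·0.3821 = 166.5231 − 138.3202 = 28.2029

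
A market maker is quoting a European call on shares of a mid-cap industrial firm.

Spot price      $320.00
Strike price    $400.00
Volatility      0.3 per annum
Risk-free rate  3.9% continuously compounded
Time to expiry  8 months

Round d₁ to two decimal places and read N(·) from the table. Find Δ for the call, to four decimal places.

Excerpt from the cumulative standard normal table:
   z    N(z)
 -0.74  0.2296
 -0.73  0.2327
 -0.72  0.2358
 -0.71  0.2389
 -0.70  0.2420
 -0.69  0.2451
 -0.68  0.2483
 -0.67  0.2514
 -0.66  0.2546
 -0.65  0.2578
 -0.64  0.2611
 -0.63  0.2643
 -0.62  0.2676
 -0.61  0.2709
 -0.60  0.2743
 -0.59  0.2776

0.2483

T = 0.6667;  σ√T = 0.2449
d₁ = [ln(320/400) + (0.039 + 0.3²/2)·0.6667] / 0.2449 = [-0.2231 + 0.0560] / 0.2449 = -0.6824 which rounds to -0.68
N(d₁) = N(-0.68) = 0.2483
Δ_call = N(d₁) = 0.2483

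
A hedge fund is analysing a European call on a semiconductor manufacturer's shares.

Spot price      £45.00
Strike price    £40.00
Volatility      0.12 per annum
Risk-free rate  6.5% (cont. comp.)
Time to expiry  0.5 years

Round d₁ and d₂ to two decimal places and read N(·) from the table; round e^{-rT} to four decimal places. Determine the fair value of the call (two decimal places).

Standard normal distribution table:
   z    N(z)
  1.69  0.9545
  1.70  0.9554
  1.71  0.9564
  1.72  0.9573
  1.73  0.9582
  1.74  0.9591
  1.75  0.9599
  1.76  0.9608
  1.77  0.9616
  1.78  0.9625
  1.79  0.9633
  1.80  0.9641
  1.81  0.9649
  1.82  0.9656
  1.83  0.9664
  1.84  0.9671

T = 0.5;  σ√T = 0.0849
ln(S/K) + (r + σ²/2)T = ln(45/40) + (0.065 + 0.12²/2)·0.5 = 0.1178 + 0.0361 = 0.1539
d₁ = 0.1539 / 0.0849 = 1.8135 which rounds to 1.81
d₂ = d₁ − σ√T = 1.8135 − 0.0849 = 1.7287 which rounds to 1.73
exp(−rT) = exp(−0.065·0.5) = 0.9680
N(d₁) = N(1.81) = 0.9649;  N(d₂) = N(1.73) = 0.9582
C = 45·0.9649 − 40·0.9680·0.9582 = 43.4205 − 37.1015 = 6.3190

£6.32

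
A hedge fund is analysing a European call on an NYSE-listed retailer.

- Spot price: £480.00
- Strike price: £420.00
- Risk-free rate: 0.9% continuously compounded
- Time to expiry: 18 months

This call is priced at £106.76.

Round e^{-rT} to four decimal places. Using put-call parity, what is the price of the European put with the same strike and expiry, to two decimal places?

exp(−rT) = exp(−0.009·1.5) = 0.9866
Put-call parity: C − P = S − K·e^(−rT) = 480 − 420·0.9866 = 480 − 414.3720 = 65.6280
P = C − (C − P) = 106.76 − (65.6280) = 41.1320

£41.13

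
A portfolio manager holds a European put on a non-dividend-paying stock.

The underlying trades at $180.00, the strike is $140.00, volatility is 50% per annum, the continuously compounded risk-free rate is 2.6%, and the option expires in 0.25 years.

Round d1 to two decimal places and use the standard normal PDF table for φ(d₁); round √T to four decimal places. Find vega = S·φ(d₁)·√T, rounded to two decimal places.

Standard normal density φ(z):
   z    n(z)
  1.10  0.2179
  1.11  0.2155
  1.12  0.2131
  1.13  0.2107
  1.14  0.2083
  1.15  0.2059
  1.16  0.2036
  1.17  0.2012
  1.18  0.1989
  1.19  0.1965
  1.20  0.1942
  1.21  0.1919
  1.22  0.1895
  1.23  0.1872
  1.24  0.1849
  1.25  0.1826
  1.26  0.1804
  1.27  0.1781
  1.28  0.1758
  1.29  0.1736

18.32

σ√T = 0.5·√0.25 = 0.2500
d₁ = [ln(180/140) + (0.026 + 0.5²/2)·0.25] / 0.2500 = [0.2513 + 0.0377] / 0.2500 = 1.1563 → 1.16
√T = √0.25 = 0.5000
φ(d₁) = φ(1.16) = 0.2036
vega = S·φ(d₁)·√T = 180·0.2036·0.5000 = 18.3240
(Vega is the same for a European call and put with the same parameters.)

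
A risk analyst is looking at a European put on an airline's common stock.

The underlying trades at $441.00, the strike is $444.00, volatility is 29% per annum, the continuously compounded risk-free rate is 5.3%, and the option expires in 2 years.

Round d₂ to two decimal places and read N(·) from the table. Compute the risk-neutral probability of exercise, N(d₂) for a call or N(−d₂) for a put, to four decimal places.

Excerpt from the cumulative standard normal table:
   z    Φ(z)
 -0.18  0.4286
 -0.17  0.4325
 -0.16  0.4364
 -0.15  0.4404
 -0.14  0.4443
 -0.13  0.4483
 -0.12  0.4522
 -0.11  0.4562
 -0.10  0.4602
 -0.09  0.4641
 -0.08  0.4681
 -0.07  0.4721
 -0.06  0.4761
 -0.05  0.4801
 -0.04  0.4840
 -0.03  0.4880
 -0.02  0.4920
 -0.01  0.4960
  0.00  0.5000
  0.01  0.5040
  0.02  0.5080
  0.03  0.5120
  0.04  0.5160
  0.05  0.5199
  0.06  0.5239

0.4840

T = 2;  σ√T = 0.4101
d₁ = [ln(441/444) + (0.053 + 0.29²/2)·2] / 0.4101 = [-0.0068 + 0.1901] / 0.4101 = 0.4470 → 0.45
d₂ = d₁ − σ√T = 0.4470 − 0.4101 = 0.0369 → 0.04
Pr(exercise) under Q = N(−d₂) = N(-0.04) = 0.4840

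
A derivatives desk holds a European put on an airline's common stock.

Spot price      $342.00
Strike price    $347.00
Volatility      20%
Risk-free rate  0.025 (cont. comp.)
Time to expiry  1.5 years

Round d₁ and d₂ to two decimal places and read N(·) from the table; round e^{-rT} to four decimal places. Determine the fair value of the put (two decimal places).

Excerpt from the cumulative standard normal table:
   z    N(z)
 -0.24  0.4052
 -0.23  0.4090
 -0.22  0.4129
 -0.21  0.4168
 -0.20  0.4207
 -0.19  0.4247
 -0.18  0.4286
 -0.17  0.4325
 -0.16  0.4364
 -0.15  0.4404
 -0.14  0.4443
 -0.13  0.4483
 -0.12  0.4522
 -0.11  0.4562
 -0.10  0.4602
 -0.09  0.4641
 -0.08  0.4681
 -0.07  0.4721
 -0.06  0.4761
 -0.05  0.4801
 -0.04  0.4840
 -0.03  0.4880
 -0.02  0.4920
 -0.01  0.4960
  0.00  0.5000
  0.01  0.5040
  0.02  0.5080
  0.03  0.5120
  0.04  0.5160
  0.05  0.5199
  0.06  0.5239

σ√T = 0.2·√1.5 = 0.2449
ln(S/K) + (r + σ²/2)T = ln(342/347) + (0.025 + 0.2²/2)·1.5 = -0.0145 + 0.0675 = 0.0530
d₁ = 0.0530 / 0.2449 = 0.2163 which rounds to 0.22
d₂ = d₁ − σ√T = 0.2163 − 0.2449 = -0.0286 which rounds to -0.03
exp(−rT) = exp(−0.025·1.5) = 0.9632
N(−d₂) = N(0.03) = 0.5120;  N(−d₁) = N(-0.22) = 0.4129
P = 347·0.9632·0.5120 − 342·0.4129 = 171.1260 − 141.2118 = 29.9142

$29.91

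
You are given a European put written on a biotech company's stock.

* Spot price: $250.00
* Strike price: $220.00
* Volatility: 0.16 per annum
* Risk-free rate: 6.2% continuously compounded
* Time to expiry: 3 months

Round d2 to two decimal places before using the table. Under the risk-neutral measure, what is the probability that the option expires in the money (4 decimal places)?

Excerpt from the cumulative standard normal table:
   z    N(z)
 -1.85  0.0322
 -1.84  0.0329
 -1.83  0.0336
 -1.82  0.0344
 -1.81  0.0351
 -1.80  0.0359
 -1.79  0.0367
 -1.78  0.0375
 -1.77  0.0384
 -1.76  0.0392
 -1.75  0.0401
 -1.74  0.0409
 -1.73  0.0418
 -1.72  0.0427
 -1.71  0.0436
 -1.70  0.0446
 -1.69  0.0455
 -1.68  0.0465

0.0401

σ√T = 0.16 × 0.5000 = 0.0800
d₁ = [ln(250/220) + (0.062 + 0.16²/2)·0.25] / 0.0800 = [0.1278 + 0.0187] / 0.0800 = 1.8317 ≈ 1.83
d₂ = d₁ − σ√T = 1.8317 − 0.0800 = 1.7517 ≈ 1.75
Pr(exercise) under Q = N(−d₂) = N(-1.75) = 0.0401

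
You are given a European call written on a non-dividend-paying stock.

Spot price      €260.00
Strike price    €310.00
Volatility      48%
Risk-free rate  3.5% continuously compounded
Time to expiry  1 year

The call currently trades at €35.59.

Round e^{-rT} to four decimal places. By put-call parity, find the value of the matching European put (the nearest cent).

e^(−rT) = e^(−0.035·1) = 0.9656
Put-call parity: C − P = S − K·e^(−rT) = 260 − 310·0.9656 = 260 − 299.3360 = -39.3360
P = C − (C − P) = 35.59 − (-39.3360) = 74.9260

€74.93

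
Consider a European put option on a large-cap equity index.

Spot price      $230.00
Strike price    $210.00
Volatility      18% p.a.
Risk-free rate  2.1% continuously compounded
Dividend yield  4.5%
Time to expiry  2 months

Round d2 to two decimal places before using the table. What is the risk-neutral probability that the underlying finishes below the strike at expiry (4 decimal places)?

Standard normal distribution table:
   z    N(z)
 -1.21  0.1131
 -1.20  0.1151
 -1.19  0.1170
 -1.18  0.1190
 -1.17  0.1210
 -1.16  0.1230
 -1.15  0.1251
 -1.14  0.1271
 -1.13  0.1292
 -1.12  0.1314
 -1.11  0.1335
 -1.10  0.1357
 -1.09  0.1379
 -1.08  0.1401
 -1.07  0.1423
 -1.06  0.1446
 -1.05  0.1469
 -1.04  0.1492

0.1251

T = 0.1667;  σ√T = 0.0735
d₁ = [ln(230/210) + (0.021 − 0.045 + 0.18²/2)·0.1667] / 0.0735 = [0.0910 − 0.0013] / 0.0735 = 1.2203 ≈ 1.22
d₂ = d₁ − σ√T = 1.2203 − 0.0735 = 1.1468 ≈ 1.15
Risk-neutral Pr[S_T < K] = N(−d₂) = N(-1.15) = 0.1251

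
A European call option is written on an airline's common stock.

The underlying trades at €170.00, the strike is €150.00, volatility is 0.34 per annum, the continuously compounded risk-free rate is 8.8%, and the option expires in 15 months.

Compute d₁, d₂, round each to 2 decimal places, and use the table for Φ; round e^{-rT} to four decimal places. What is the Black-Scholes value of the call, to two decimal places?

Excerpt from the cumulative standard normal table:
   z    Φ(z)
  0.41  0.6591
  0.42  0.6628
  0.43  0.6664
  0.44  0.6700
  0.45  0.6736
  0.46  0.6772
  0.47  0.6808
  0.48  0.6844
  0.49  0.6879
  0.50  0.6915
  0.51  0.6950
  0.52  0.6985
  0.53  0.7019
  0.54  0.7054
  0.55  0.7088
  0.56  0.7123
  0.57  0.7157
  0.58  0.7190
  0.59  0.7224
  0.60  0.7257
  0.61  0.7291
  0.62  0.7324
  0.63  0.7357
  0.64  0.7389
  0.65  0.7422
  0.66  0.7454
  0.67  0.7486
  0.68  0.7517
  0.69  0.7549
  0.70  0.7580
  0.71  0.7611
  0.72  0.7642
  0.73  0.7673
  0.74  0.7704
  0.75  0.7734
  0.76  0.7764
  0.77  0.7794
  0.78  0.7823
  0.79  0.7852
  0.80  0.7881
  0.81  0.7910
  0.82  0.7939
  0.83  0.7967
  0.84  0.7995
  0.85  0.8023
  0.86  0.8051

σ√T = 0.34·√1.25 = 0.3801
ln(S/K) + (r + σ²/2)T = ln(170/150) + (0.088 + 0.34²/2)·1.25 = 0.1252 + 0.1823 = 0.3074
d₁ = 0.3074 / 0.3801 = 0.8087 ⇒ 0.81
d₂ = d₁ − σ√T = 0.8087 − 0.3801 = 0.4286 ⇒ 0.43
exp(−rT) = exp(−0.088·1.25) = 0.8958
N(d₁) = N(0.81) = 0.7910;  N(d₂) = N(0.43) = 0.6664
C = 170·0.7910 − 150·0.8958·0.6664 = 134.4700 − 89.5442 = 44.9258

€44.93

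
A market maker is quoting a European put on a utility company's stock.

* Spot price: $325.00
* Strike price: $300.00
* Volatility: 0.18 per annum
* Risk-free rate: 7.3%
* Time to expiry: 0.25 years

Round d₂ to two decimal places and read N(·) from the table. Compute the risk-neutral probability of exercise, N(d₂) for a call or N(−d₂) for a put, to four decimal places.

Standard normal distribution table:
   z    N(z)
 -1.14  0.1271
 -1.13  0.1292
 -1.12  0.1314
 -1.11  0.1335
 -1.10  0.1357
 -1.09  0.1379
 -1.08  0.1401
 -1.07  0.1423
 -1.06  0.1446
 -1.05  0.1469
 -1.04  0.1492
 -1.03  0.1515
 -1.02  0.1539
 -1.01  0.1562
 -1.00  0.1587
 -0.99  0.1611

0.1469

σ√T = 0.18·√0.25 = 0.0900
d₁ = [ln(325/300) + (0.073 + 0.18²/2)·0.25] / 0.0900 = [0.0800 + 0.0223] / 0.0900 = 1.1371 ≈ 1.14
d₂ = d₁ − σ√T = 1.1371 − 0.0900 = 1.0471 ≈ 1.05
Risk-neutral Pr[S_T < K] = N(−d₂) = N(-1.05) = 0.1469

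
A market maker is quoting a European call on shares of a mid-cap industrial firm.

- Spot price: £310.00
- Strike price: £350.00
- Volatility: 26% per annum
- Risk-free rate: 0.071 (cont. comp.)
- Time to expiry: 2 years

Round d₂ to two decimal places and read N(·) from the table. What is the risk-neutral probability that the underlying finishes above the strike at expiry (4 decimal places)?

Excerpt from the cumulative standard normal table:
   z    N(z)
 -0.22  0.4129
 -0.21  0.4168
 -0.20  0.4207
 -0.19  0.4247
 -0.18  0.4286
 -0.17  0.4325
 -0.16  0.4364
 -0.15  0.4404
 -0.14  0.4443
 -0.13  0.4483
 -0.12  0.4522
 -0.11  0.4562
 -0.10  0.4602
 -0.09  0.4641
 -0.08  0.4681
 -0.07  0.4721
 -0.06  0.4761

T = 2;  σ√T = 0.3677
d₁ = [ln(310/350) + (0.071 + ½·0.26²)·2] / (σ√T) = (-0.1214 + 0.2096) / 0.3677 = 0.2400 ≈ 0.24
d₂ = 0.2400 − 0.3677 = -0.1277 ≈ -0.13
Risk-neutral Pr[S_T > K] = N(d₂) = N(-0.13) = 0.4483

0.4483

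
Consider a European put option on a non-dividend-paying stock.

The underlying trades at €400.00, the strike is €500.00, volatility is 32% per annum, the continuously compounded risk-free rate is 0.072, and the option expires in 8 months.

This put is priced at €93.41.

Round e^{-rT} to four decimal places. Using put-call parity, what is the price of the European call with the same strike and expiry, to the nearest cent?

exp(−rT) = exp(−0.072·0.6667) = 0.9531
Put-call parity: C − P = S − K·e^(−rT) = 400 − 500·0.9531 = 400 − 476.5500 = -76.5500
C = P + (C − P) = 93.41 + (-76.5500) = 16.8600

€16.86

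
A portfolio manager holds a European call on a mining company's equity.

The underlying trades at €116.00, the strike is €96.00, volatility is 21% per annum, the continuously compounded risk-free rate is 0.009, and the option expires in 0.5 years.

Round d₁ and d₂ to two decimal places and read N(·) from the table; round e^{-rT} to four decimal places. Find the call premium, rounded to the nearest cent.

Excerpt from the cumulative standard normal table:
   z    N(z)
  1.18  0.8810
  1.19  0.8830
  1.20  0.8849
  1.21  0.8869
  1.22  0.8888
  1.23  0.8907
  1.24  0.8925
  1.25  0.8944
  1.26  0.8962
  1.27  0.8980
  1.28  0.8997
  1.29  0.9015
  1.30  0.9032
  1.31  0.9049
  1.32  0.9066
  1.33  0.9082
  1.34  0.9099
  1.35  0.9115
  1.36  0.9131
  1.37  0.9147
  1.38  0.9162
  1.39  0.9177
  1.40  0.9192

€21.16

σ√T = 0.21·√0.5 = 0.1485
d₁ = [ln(116/96) + (0.009 + 0.21²/2)·0.5] / 0.1485 = [0.1892 + 0.0155] / 0.1485 = 1.3790 → 1.38
d₂ = d₁ − σ√T = 1.3790 − 0.1485 = 1.2305 → 1.23
e^(−rT) = e^(−0.009·0.5) = 0.9955
N(d₁) = N(1.38) = 0.9162;  N(d₂) = N(1.23) = 0.8907
C = 116·0.9162 − 96·0.9955·0.8907 = 106.2792 − 85.1224 = 21.1568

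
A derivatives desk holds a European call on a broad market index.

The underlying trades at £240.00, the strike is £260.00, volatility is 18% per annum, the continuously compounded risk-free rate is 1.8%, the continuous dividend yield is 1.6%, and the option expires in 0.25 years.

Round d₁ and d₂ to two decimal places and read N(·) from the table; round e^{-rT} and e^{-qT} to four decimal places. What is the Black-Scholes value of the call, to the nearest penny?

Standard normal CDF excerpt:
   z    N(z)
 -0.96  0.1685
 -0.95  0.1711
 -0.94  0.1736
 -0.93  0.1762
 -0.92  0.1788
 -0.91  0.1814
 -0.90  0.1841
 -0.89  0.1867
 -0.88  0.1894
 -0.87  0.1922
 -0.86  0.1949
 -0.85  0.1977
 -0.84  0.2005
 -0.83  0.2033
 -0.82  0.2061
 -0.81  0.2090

σ√T = 0.18 × 0.5000 = 0.0900
d₁ = [ln(240/260) + (0.018 − 0.016 + 0.18²/2)·0.25] / 0.0900 = [-0.0800 + 0.0045] / 0.0900 = -0.8388 ⇒ -0.84
d₂ = d₁ − σ√T = -0.8388 − 0.0900 = -0.9288 ⇒ -0.93
exp(−qT) = exp(−0.016·0.25) = 0.9960;  exp(−rT) = exp(−0.018·0.25) = 0.9955
N(d₁) = N(-0.84) = 0.2005;  N(d₂) = N(-0.93) = 0.1762
C = 240·0.9960·0.2005 − 260·0.9955·0.1762 = 47.9275 − 45.6058 = 2.3217

£2.32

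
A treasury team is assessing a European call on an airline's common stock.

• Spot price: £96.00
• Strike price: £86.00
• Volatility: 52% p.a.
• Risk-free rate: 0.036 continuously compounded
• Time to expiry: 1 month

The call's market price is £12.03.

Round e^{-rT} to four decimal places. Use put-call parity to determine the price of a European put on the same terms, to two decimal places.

e^(−rT) = e^(−0.036·0.08333) = 0.9970
Put-call parity: C − P = S − K·e^(−rT) = 96 − 86·0.9970 = 96 − 85.7420 = 10.2580
P = C − (C − P) = 12.03 − (10.2580) = 1.7720

£1.77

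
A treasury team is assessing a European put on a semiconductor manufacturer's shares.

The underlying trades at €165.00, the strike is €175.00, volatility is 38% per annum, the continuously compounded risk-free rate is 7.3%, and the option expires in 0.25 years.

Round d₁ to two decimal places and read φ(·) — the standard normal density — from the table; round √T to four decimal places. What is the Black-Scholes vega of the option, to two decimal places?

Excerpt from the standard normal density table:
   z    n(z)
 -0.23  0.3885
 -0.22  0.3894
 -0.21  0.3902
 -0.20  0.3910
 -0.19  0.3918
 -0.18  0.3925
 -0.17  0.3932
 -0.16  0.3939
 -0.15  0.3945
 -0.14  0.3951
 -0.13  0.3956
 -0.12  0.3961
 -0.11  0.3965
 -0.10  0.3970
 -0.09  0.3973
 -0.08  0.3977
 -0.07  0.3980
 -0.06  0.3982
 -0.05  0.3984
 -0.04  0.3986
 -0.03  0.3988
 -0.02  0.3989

32.68

σ√T = 0.38·√0.25 = 0.1900
d₁ = [ln(165/175) + (0.073 + ½·0.38²)·0.25] / (σ√T) = (-0.0588 + 0.0363) / 0.1900 = -0.1186 ≈ -0.12
√T = √0.25 = 0.5000
φ(d₁) = φ(-0.12) = 0.3961
vega = S·φ(d₁)·√T = 165·0.3961·0.5000 = 32.6782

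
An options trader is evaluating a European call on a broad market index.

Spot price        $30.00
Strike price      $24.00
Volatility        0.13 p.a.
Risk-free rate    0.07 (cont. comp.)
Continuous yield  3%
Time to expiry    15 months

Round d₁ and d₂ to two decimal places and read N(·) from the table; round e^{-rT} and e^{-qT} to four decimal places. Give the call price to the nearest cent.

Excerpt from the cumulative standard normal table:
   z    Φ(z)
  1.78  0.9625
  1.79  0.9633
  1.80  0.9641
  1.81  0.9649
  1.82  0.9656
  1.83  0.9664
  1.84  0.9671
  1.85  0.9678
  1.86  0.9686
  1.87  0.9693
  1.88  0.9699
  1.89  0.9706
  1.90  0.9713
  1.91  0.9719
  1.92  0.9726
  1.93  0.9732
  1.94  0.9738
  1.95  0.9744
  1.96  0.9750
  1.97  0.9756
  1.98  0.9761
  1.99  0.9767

σ√T = 0.13·√1.25 = 0.1453
d₁ = [ln(30/24) + (0.07 − 0.03 + 0.13²/2)·1.25] / 0.1453 = [0.2231 + 0.0606] / 0.1453 = 1.9520 which rounds to 1.95
d₂ = d₁ − σ√T = 1.9520 − 0.1453 = 1.8066 which rounds to 1.81
e^(−qT) = e^(−0.03·1.25) = 0.9632;  e^(−rT) = e^(−0.07·1.25) = 0.9162
N(d₁) = N(1.95) = 0.9744;  N(d₂) = N(1.81) = 0.9649
C = 30·0.9632·0.9744 − 24·0.9162·0.9649 = 28.1563 − 21.2170 = 6.9393

$6.94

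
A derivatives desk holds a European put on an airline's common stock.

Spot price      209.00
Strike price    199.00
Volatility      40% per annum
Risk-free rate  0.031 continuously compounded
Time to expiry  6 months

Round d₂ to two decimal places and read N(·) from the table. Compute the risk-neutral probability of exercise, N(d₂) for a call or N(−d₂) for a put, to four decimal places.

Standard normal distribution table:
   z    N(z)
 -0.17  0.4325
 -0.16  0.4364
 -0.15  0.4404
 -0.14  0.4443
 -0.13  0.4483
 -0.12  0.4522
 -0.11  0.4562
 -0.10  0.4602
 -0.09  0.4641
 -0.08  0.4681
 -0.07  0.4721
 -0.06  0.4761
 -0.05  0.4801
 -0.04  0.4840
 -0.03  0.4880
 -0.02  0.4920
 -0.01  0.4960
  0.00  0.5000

0.4641

σ√T = 0.4·√0.5 = 0.2828
d₁ = [ln(209/199) + (0.031 + 0.4²/2)·0.5] / 0.2828 = [0.0490 + 0.0555] / 0.2828 = 0.3696 ⇒ 0.37
d₂ = d₁ − σ√T = 0.3696 − 0.2828 = 0.0867 ⇒ 0.09
Risk-neutral Pr[S_T < K] = N(−d₂) = N(-0.09) = 0.4641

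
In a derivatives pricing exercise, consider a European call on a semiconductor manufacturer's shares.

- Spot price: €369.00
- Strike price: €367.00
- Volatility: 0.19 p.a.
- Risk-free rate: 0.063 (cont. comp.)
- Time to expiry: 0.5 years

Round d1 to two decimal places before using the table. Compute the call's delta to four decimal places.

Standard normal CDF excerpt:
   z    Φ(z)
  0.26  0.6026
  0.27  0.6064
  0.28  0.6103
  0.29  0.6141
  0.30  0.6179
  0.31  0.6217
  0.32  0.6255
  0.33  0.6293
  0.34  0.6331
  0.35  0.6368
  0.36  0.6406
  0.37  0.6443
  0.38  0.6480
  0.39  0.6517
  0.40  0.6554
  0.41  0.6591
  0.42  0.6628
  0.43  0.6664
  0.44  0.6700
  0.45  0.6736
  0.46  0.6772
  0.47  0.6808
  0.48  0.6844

0.6331

T = 0.5;  σ√T = 0.1344
d₁ = [ln(369/367) + (0.063 + 0.19²/2)·0.5] / 0.1344 = [0.0054 + 0.0405] / 0.1344 = 0.3421 → 0.34
N(d₁) = N(0.34) = 0.6331
Δ_call = N(d₁) = 0.6331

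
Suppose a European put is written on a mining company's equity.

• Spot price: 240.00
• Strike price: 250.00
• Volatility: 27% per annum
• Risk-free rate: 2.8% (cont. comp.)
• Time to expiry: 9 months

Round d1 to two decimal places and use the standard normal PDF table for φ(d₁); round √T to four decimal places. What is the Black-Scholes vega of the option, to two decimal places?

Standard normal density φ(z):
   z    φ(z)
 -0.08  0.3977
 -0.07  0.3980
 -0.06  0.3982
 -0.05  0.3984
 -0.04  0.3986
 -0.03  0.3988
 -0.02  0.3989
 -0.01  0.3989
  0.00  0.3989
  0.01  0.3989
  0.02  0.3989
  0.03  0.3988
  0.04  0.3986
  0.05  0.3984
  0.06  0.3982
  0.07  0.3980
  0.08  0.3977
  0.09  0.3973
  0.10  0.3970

σ√T = 0.27·√0.75 = 0.2338
d₁ = [ln(240/250) + (0.028 + ½·0.27²)·0.75] / (σ√T) = (-0.0408 + 0.0483) / 0.2338 = 0.0321 ⇒ 0.03
√T = √0.75 = 0.8660
φ(d₁) = φ(0.03) = 0.3988
vega = S·φ(d₁)·√T = 240·0.3988·0.8660 = 82.8866
(Vega is the same for a European call and put with the same parameters.)

82.89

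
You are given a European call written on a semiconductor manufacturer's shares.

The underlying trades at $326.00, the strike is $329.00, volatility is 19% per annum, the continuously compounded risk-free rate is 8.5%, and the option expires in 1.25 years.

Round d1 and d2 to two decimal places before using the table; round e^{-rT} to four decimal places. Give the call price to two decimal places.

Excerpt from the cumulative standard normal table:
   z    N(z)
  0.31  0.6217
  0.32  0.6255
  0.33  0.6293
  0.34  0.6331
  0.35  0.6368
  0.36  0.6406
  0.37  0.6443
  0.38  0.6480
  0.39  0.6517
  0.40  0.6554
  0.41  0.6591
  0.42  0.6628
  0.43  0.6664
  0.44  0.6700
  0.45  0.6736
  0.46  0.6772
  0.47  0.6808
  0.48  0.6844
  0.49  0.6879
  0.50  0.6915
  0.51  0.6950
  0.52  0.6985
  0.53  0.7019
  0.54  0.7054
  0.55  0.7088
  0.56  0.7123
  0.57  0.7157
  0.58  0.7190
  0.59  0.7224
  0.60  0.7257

σ√T = 0.19·√1.25 = 0.2124
d₁ = [ln(326/329) + (0.085 + ½·0.19²)·1.25] / (σ√T) = (-0.0092 + 0.1288) / 0.2124 = 0.5633 which rounds to 0.56
d₂ = 0.5633 − 0.2124 = 0.3508 which rounds to 0.35
e^(−rT) = e^(−0.085·1.25) = 0.8992
N(d₁) = N(0.56) = 0.7123;  N(d₂) = N(0.35) = 0.6368
C = 326·0.7123 − 329·0.8992·0.6368 = 232.2098 − 188.3889 = 43.8209

$43.82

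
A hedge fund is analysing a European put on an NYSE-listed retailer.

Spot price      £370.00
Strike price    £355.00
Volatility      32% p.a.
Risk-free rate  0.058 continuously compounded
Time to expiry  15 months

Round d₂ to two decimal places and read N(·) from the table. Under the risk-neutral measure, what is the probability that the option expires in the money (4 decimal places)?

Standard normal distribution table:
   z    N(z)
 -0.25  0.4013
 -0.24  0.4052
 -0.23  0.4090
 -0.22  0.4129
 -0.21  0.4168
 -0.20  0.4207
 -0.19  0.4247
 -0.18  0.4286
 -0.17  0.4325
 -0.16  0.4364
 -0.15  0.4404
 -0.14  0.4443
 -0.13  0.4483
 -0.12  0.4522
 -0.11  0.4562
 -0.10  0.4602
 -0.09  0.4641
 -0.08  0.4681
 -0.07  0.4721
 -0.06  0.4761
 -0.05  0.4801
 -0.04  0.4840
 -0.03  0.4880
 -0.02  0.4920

0.4443

σ√T = 0.32 × 1.1180 = 0.3578
d₁ = [ln(370/355) + (0.058 + ½·0.32²)·1.25] / (σ√T) = (0.0414 + 0.1365) / 0.3578 = 0.4972 ≈ 0.50
d₂ = 0.4972 − 0.3578 = 0.1394 ≈ 0.14
Pr(exercise) under Q = N(−d₂) = N(-0.14) = 0.4443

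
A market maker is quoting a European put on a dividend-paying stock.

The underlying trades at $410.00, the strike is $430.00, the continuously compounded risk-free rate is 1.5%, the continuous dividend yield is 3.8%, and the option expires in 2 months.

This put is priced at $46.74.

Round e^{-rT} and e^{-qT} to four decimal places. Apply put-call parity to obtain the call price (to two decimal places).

$25.23

exp(−qT) = exp(−0.038·0.1667) = 0.9937;  exp(−rT) = exp(−0.015·0.1667) = 0.9975
Put-call parity: C − P = S·e^(−qT) − K·e^(−rT) = 410·0.9937 − 430·0.9975 = 407.4170 − 428.9250 = -21.5080
C = P + (C − P) = 46.74 + (-21.5080) = 25.2320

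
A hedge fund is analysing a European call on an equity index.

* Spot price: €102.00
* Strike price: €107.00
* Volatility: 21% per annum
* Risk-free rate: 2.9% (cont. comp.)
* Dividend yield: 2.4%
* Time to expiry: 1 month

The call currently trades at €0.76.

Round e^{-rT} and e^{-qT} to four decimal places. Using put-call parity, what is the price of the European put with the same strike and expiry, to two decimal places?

€5.71

exp(−qT) = exp(−0.024·0.08333) = 0.9980;  exp(−rT) = exp(−0.029·0.08333) = 0.9976
Put-call parity: C − P = S·e^(−qT) − K·e^(−rT) = 102·0.9980 − 107·0.9976 = 101.7960 − 106.7432 = -4.9472
P = C − (C − P) = 0.76 − (-4.9472) = 5.7072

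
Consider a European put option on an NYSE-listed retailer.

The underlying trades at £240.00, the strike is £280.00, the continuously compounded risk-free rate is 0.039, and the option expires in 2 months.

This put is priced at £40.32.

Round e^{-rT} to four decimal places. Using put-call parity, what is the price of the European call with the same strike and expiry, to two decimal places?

exp(−rT) = exp(−0.039·0.1667) = 0.9935
Put-call parity: C − P = S − K·e^(−rT) = 240 − 280·0.9935 = 240 − 278.1800 = -38.1800
C = P + (C − P) = 40.32 + (-38.1800) = 2.1400

£2.14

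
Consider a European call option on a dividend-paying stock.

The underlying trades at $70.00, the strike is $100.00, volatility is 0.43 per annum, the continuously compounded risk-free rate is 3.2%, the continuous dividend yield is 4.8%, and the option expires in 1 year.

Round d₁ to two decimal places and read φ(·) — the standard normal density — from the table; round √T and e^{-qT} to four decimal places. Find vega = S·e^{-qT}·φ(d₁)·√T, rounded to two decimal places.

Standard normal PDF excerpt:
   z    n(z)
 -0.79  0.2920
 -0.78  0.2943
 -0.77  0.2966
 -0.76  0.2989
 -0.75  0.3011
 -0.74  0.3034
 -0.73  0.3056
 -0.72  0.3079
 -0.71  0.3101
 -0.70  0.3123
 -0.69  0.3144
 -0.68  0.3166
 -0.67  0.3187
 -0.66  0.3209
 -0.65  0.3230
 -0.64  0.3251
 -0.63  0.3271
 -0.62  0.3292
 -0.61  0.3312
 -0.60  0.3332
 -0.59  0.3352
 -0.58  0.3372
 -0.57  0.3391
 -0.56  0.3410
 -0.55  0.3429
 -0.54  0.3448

T = 1;  σ√T = 0.4300
ln(S/K) + (r − q + σ²/2)T = ln(70/100) + (0.032 − 0.048 + 0.43²/2)·1 = -0.3567 + 0.0764 = -0.2802
d₁ = -0.2802 / 0.4300 = -0.6517 ⇒ -0.65
√T = √1 = 1.0000
φ(d₁) = φ(-0.65) = 0.3230
e^(−qT) = e^(−0.048·1) = 0.9531
vega = S·e^(−qT)·φ(d₁)·√T = 70·0.9531·0.3230·1.0000 = 21.5496

21.55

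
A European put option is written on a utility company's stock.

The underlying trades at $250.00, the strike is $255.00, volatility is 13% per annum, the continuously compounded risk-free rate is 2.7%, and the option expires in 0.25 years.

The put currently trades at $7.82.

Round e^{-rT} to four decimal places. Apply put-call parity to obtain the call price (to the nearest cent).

$4.53

e^(−rT) = e^(−0.027·0.25) = 0.9933
Put-call parity: C − P = S − K·e^(−rT) = 250 − 255·0.9933 = 250 − 253.2915 = -3.2915
C = P + (C − P) = 7.82 + (-3.2915) = 4.5285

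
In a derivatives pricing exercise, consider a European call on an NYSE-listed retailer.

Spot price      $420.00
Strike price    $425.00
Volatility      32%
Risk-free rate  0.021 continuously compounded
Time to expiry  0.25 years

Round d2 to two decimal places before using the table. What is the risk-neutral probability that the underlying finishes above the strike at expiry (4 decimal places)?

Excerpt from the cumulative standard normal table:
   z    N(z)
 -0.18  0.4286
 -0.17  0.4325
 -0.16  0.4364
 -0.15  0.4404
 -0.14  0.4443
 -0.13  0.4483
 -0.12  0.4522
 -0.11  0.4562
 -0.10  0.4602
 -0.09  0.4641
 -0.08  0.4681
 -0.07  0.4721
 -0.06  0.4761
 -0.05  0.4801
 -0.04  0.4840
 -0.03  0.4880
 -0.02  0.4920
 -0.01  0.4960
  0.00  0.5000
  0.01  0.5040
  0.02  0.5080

0.4522

σ√T = 0.32 × 0.5000 = 0.1600
d₁ = [ln(420/425) + (0.021 + ½·0.32²)·0.25] / (σ√T) = (-0.0118 + 0.0181) / 0.1600 = 0.0388 ≈ 0.04
d₂ = 0.0388 − 0.1600 = -0.1212 ≈ -0.12
Pr(exercise) under Q = N(d₂) = 0.4522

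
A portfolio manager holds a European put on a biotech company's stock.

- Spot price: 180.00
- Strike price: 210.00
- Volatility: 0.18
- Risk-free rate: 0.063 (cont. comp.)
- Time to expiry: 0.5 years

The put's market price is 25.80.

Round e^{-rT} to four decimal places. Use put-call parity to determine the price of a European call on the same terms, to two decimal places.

2.31

e^(−rT) = e^(−0.063·0.5) = 0.9690
Put-call parity: C − P = S − K·e^(−rT) = 180 − 210·0.9690 = 180 − 203.4900 = -23.4900
C = P + (C − P) = 25.80 + (-23.4900) = 2.3100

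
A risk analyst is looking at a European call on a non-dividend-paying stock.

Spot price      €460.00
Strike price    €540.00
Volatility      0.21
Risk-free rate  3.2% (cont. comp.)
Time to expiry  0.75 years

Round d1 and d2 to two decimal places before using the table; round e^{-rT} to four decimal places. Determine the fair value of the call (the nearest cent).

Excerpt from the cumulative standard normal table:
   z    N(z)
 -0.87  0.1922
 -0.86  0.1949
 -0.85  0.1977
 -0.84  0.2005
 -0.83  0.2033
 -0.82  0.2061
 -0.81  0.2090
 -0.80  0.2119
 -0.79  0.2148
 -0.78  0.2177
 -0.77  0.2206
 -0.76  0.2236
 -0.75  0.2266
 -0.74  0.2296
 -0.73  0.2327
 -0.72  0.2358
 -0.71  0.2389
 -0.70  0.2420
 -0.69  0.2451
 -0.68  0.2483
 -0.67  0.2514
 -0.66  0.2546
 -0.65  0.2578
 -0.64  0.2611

€11.41

σ√T = 0.21 × 0.8660 = 0.1819
d₁ = [ln(460/540) + (0.032 + 0.21²/2)·0.75] / 0.1819 = [-0.1603 + 0.0405] / 0.1819 = -0.6588 which rounds to -0.66
d₂ = d₁ − σ√T = -0.6588 − 0.1819 = -0.8406 which rounds to -0.84
e^(−rT) = e^(−0.032·0.75) = 0.9763
C = 460·N(-0.66) − 540·0.9763·N(-0.84) = 460·0.2546 − 540·0.9763·0.2005 = 117.1160 − 105.7040 = 11.4120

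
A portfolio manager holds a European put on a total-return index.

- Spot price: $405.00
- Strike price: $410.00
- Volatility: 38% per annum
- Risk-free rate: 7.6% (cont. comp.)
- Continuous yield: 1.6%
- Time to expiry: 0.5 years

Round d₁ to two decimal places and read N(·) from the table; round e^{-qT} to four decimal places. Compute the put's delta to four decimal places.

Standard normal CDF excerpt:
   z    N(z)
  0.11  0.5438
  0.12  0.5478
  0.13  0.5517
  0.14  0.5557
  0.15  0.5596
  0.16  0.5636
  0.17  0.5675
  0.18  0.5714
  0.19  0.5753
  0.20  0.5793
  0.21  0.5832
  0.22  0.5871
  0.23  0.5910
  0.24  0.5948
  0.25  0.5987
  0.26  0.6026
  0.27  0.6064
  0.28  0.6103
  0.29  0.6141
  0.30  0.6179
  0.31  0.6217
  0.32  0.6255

T = 0.5;  σ√T = 0.2687
d₁ = [ln(405/410) + (0.076 − 0.016 + 0.38²/2)·0.5] / 0.2687 = [-0.0123 + 0.0661] / 0.2687 = 0.2003 ≈ 0.20
N(d₁) = N(0.20) = 0.5793
Δ_put = exp(−qT)·(N(d₁) − 1) = 0.9920·(0.5793 − 1) = -0.4173

-0.4173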